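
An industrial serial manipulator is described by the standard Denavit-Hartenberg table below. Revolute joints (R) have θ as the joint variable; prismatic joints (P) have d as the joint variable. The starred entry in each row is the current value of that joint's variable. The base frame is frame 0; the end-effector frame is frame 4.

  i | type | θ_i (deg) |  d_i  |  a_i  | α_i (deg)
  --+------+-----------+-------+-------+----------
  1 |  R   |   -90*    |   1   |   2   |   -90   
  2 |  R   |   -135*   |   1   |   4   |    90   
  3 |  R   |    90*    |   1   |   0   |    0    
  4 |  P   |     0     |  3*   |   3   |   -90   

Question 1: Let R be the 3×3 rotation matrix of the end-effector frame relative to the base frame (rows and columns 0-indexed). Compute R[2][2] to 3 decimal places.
-0.707

End-effector z-axis (col 2 of R) = (0.0000,-0.7071,-0.7071)
R[2][2] = -0.7071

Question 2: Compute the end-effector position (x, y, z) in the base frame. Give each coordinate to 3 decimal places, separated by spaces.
after link 1: o_1 = (0.0000, -2.0000, 1.0000)
after link 2: o_2 = (1.0000, 0.8284, 3.8284)
after link 3: o_3 = (1.0000, 1.5355, 3.1213)
after link 4: o_4 = (4.0000, 3.6569, 1.0000)

4.000 3.657 1.000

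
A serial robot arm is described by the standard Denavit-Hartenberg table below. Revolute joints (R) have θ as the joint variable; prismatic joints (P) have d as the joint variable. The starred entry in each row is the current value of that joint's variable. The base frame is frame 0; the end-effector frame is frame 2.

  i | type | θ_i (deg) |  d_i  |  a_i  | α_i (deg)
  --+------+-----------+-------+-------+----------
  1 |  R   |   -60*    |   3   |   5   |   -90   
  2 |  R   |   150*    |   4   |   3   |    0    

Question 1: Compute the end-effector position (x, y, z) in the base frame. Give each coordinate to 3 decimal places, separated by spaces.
4.665 -0.080 1.500

after link 1: o_1 = (2.5000, -4.3301, 3.0000)
after link 2: o_2 = (4.6651, -0.0801, 1.5000)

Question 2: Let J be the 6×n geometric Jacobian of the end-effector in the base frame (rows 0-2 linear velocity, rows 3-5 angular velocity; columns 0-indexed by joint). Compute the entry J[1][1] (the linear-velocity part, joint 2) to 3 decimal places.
1.299

axis z_1 = (0.8660,0.5000,0.0000); lever o_n−o_1 = (2.1651,4.2500,-1.5000)
cross product → J_v[:, 1] = (-0.7500,1.2990,2.5981)
J_ω[:, 1] = z_1
entry J[1][1] = 1.2990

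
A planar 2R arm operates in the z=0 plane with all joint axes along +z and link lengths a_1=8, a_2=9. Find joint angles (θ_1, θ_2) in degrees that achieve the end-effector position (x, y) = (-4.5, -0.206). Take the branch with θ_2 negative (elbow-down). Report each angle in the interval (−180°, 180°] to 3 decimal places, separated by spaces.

cos θ_2 = (20.2924−8²−9²)/(2·8·9) = -0.8660; θ_2 = -149.9999° (elbow-down)
β = atan2(-0.2060,-4.5000) = -177.3790°; ψ = atan2(-4.5000,0.2058) = -87.3818°
θ_1 = β − ψ = -89.9972°

-89.997 -150.000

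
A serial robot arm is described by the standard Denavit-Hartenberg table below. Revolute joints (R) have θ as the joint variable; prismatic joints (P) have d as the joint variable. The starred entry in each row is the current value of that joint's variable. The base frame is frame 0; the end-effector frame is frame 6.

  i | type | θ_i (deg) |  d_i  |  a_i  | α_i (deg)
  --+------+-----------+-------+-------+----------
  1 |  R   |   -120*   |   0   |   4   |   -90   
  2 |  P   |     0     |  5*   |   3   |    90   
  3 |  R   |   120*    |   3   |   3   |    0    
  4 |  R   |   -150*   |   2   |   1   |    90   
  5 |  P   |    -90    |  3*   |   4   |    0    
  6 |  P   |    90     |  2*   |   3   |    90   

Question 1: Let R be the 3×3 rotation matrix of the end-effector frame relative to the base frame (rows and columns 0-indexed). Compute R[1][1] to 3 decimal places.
End-effector y-axis (col 1 of R) = (-0.5000,0.8660,0.0000)
R[1][1] = 0.8660

0.866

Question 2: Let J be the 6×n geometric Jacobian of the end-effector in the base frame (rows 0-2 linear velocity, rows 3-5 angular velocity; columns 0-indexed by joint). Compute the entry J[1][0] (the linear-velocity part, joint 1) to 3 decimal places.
axis z_0 = ẑ; lever o_n−o_0 = (-2.1340,-6.2321,1.0000)
cross product → J_v[:, 0] = (6.2321,-2.1340,0.0000)
J_ω[:, 0] = z_0
entry J[1][0] = -2.1340

-2.134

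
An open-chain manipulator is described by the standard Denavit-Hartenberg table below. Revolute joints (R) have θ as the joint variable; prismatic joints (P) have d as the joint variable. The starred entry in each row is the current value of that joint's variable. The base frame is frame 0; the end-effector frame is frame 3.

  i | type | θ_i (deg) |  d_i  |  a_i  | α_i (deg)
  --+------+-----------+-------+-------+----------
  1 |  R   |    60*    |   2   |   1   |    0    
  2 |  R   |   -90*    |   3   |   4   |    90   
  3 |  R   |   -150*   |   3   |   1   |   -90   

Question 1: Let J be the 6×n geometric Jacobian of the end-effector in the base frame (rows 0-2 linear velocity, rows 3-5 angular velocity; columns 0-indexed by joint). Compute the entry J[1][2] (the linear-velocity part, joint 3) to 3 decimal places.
-0.250

axis z_2 = (-0.5000,-0.8660,0.0000); lever o_n−o_2 = (-2.2500,-2.1651,-0.5000)
cross product → J_v[:, 2] = (0.4330,-0.2500,-0.8660)
J_ω[:, 2] = z_2
entry J[1][2] = -0.2500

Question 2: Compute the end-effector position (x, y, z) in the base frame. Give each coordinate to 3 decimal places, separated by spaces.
1.714 -3.299 4.500

after link 1: o_1 = (0.5000, 0.8660, 2.0000)
after link 2: o_2 = (3.9641, -1.1340, 5.0000)
after link 3: o_3 = (1.7141, -3.2990, 4.5000)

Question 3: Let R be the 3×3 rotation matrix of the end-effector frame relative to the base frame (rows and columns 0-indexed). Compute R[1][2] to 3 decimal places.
End-effector z-axis (col 2 of R) = (0.4330,-0.2500,-0.8660)
R[1][2] = -0.2500

-0.250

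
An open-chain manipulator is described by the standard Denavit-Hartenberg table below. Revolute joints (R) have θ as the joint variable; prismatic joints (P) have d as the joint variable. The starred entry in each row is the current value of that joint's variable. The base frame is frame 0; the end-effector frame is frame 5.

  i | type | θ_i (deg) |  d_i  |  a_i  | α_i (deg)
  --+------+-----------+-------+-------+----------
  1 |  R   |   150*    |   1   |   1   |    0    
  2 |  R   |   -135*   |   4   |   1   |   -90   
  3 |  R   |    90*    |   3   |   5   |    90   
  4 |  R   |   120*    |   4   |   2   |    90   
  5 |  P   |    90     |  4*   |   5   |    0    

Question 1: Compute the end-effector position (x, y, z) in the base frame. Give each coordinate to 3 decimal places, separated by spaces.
7.051 9.591 -2.464

after link 1: o_1 = (-0.8660, 0.5000, 1.0000)
after link 2: o_2 = (0.0999, 0.7588, 5.0000)
after link 3: o_3 = (-0.6766, 3.6566, 0.0000)
after link 4: o_4 = (2.7389, 6.3649, 1.0000)
after link 5: o_5 = (7.0508, 9.5909, -2.4641)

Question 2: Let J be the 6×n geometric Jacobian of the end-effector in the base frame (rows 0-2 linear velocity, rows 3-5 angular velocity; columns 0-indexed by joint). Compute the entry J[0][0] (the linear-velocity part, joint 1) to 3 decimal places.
axis z_0 = ẑ; lever o_n−o_0 = (7.0508,9.5909,-2.4641)
cross product → J_v[:, 0] = (-9.5909,7.0508,0.0000)
J_ω[:, 0] = z_0
entry J[0][0] = -9.5909

-9.591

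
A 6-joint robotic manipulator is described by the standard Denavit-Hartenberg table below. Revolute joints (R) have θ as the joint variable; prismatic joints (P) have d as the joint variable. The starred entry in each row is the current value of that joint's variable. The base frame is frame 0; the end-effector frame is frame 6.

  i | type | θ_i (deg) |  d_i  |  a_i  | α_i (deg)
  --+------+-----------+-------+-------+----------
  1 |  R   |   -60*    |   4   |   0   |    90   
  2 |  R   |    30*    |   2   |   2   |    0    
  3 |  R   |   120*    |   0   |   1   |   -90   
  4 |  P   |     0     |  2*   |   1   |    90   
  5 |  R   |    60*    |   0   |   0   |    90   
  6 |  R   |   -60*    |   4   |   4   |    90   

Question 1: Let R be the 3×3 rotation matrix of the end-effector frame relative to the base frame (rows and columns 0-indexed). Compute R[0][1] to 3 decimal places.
End-effector y-axis (col 1 of R) = (-0.2500,0.4330,0.8660)
R[0][1] = -0.2500

-0.250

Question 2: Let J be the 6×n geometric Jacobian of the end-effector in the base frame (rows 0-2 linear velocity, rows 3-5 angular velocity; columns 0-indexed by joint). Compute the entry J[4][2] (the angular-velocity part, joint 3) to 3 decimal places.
-0.500

axis z_2 = (-0.8660,-0.5000,0.0000); lever o_n−o_2 = (-0.2321,7.3301,1.7321)
cross product → J_v[:, 2] = (-0.8660,1.5000,-6.4641)
J_ω[:, 2] = z_2
entry J[4][2] = -0.5000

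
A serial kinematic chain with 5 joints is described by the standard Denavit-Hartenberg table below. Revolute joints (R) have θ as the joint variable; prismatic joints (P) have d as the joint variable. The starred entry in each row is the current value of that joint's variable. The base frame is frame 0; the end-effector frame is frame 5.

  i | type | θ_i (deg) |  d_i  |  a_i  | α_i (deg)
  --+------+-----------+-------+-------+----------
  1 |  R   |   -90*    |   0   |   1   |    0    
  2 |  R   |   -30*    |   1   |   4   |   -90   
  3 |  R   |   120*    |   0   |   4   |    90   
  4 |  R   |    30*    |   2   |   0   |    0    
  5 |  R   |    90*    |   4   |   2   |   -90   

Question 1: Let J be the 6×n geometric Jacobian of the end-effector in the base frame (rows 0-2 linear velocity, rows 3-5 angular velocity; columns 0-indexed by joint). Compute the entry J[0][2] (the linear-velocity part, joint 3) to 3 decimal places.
axis z_2 = (0.8660,-0.5000,0.0000); lever o_n−o_2 = (-0.3481,-4.0670,-5.5981)
cross product → J_v[:, 2] = (2.7990,4.8481,-3.6962)
J_ω[:, 2] = z_2
entry J[0][2] = 2.7990

2.799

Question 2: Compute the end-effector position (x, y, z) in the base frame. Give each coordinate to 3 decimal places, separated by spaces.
-2.348 -8.531 -4.598

after link 1: o_1 = (0.0000, -1.0000, 0.0000)
after link 2: o_2 = (-2.0000, -4.4641, 1.0000)
after link 3: o_3 = (-1.0000, -2.7321, -2.4641)
after link 4: o_4 = (-1.8660, -4.2321, -3.4641)
after link 5: o_5 = (-2.3481, -8.5311, -4.5981)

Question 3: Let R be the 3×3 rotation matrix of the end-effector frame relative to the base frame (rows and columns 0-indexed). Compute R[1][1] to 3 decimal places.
0.750

End-effector y-axis (col 1 of R) = (0.4330,0.7500,0.5000)
R[1][1] = 0.7500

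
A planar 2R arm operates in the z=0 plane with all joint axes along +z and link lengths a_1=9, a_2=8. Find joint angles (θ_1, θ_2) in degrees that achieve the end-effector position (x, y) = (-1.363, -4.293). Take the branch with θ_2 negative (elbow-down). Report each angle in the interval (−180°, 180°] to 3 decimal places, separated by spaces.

-44.996 -150.004

cos θ_2 = (20.2876−9²−8²)/(2·9·8) = -0.8661; θ_2 = -150.0038° (elbow-down)
β = atan2(-4.2930,-1.3630) = -107.6143°; ψ = atan2(-3.9995,2.0715) = -62.6184°
θ_1 = β − ψ = -44.9959°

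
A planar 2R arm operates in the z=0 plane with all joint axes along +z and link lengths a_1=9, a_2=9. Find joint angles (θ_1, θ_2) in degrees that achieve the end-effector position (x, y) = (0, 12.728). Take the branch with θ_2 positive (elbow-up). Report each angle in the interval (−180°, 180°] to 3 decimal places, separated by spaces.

cos θ_2 = (162.0020−9²−9²)/(2·9·9) = 0.0000; θ_2 = 89.9993° (elbow-up)
β = atan2(12.7280,0.0000) = 90.0000°; ψ = atan2(9.0000,9.0001) = 44.9996°
θ_1 = β − ψ = 45.0004°

45.000 89.999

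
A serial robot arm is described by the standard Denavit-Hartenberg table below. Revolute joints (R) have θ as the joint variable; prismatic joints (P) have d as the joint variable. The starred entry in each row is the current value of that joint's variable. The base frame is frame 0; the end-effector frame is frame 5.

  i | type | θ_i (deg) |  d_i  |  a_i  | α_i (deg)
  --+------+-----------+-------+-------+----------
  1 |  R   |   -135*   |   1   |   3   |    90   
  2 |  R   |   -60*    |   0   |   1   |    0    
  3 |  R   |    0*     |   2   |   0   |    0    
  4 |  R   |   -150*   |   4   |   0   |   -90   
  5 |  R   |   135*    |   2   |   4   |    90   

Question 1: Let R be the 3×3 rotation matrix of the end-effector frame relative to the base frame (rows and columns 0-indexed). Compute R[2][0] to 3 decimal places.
-0.354

End-effector x-axis (col 0 of R) = (0.0670,-0.9330,-0.3536)
R[2][0] = -0.3536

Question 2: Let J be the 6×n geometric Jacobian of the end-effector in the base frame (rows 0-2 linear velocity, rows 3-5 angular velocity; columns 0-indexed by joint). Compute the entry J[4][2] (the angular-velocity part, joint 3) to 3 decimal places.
axis z_2 = (-0.7071,0.7071,0.0000); lever o_n−o_2 = (-3.2676,1.2177,-3.1463)
cross product → J_v[:, 2] = (-2.2247,-2.2247,1.4495)
J_ω[:, 2] = z_2
entry J[4][2] = 0.7071

0.707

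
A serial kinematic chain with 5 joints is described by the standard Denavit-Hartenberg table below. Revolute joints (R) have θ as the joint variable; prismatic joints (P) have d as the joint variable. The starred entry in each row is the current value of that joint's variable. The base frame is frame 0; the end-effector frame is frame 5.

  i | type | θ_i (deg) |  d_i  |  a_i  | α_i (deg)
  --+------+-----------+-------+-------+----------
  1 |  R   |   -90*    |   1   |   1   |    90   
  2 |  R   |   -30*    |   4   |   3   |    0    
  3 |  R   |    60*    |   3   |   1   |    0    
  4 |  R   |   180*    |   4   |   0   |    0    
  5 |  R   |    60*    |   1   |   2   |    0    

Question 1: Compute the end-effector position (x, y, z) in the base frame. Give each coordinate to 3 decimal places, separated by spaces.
after link 1: o_1 = (0.0000, -1.0000, 1.0000)
after link 2: o_2 = (-4.0000, -3.5981, -0.5000)
after link 3: o_3 = (-7.0000, -4.4641, 0.0000)
after link 4: o_4 = (-11.0000, -4.4641, 0.0000)
after link 5: o_5 = (-12.0000, -4.4641, -2.0000)

-12.000 -4.464 -2.000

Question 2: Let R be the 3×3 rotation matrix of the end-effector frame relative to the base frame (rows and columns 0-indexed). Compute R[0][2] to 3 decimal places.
End-effector z-axis (col 2 of R) = (-1.0000,-0.0000,0.0000)
R[0][2] = -1.0000

-1.000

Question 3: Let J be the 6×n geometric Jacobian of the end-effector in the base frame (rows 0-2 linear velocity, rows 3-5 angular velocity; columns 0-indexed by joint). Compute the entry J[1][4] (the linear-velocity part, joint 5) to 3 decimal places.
axis z_4 = (-1.0000,-0.0000,0.0000); lever o_n−o_4 = (-1.0000,0.0000,-2.0000)
cross product → J_v[:, 4] = (0.0000,-2.0000,-0.0000)
J_ω[:, 4] = z_4
entry J[1][4] = -2.0000

-2.000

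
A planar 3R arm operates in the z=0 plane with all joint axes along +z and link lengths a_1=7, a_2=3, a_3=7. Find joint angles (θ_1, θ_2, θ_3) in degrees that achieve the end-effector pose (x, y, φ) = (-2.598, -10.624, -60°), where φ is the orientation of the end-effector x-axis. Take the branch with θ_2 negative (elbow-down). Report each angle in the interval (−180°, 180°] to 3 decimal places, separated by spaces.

-120.001 -90.006 150.007

wrist centre = target − a_3·(cos φ, sin φ) = (-6.0980, -4.5618)
cos θ_2 = (57.9958−7²−3²)/(2·7·3) = -0.0001; θ_2 = -90.0057° (elbow-down)
β = atan2(-4.5618,-6.0980) = -143.2004°; ψ = atan2(-3.0000,6.9997) = -23.1995°
θ_1 = β − ψ = -120.0009°
θ_3 = φ − θ_1 − θ_2 = 150.0066° (wrapped to (-180°,180°])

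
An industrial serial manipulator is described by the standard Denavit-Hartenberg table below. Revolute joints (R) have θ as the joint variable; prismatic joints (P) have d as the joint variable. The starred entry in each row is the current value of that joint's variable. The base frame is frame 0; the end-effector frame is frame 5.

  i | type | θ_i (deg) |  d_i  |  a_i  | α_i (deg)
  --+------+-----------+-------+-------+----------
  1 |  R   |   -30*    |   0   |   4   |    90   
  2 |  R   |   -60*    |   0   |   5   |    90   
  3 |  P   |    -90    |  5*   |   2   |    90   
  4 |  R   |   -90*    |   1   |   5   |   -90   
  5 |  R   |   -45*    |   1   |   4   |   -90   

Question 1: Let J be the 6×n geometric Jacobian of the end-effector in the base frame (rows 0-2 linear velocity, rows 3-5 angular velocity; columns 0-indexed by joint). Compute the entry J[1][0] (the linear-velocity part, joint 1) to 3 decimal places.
7.593

axis z_0 = ẑ; lever o_n−o_0 = (7.5927,-0.9196,0.3996)
cross product → J_v[:, 0] = (0.9196,7.5927,-0.0000)
J_ω[:, 0] = z_0
entry J[1][0] = 7.5927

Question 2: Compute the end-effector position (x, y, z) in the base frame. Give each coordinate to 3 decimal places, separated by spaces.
after link 1: o_1 = (3.4641, -2.0000, 0.0000)
after link 2: o_2 = (5.6292, -3.2500, -4.3301)
after link 3: o_3 = (2.8792, 0.6471, -6.8301)
after link 4: o_4 = (6.1962, -1.2679, -3.4641)
after link 5: o_5 = (7.5927, -0.9196, 0.3996)

7.593 -0.920 0.400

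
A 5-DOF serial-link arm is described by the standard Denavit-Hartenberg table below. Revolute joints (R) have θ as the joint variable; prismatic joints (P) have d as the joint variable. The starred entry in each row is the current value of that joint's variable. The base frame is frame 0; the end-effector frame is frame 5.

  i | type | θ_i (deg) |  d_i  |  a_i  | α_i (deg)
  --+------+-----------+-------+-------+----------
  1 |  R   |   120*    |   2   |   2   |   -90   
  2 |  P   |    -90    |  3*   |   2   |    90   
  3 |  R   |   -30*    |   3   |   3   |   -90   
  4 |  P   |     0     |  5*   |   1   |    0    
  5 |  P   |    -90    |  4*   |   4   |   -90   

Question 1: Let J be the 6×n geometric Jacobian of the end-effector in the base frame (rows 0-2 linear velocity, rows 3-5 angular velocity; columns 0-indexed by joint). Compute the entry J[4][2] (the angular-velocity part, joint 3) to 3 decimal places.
axis z_2 = (0.5000,-0.8660,0.0000); lever o_n−o_2 = (-1.5179,-8.9593,7.9641)
cross product → J_v[:, 2] = (-6.8971,-3.9821,-5.7942)
J_ω[:, 2] = z_2
entry J[4][2] = -0.8660

-0.866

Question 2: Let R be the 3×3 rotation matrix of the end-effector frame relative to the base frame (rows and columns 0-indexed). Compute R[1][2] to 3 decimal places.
0.250

End-effector z-axis (col 2 of R) = (0.4330,0.2500,0.8660)
R[1][2] = 0.2500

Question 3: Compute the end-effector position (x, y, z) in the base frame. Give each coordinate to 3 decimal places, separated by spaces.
after link 1: o_1 = (-1.0000, 1.7321, 2.0000)
after link 2: o_2 = (-3.5981, 0.2321, 4.0000)
after link 3: o_3 = (-0.7990, -1.6160, 6.5981)
after link 4: o_4 = (-4.1160, -3.5311, 9.9641)
after link 5: o_5 = (-5.1160, -8.7272, 11.9641)

-5.116 -8.727 11.964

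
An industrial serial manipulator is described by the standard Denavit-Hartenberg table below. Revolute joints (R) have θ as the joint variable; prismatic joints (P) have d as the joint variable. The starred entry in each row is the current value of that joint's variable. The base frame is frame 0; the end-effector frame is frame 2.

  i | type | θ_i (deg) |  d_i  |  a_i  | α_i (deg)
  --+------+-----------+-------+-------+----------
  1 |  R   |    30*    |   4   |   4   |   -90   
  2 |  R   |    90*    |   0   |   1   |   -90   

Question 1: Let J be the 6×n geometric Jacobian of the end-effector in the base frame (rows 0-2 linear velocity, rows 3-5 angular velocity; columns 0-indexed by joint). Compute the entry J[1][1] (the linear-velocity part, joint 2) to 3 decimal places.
-0.500

axis z_1 = (-0.5000,0.8660,0.0000); lever o_n−o_1 = (0.0000,0.0000,-1.0000)
cross product → J_v[:, 1] = (-0.8660,-0.5000,-0.0000)
J_ω[:, 1] = z_1
entry J[1][1] = -0.5000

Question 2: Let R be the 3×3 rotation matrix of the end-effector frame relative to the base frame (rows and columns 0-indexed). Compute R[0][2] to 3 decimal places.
-0.866

End-effector z-axis (col 2 of R) = (-0.8660,-0.5000,-0.0000)
R[0][2] = -0.8660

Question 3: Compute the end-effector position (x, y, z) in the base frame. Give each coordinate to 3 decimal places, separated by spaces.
after link 1: o_1 = (3.4641, 2.0000, 4.0000)
after link 2: o_2 = (3.4641, 2.0000, 3.0000)

3.464 2.000 3.000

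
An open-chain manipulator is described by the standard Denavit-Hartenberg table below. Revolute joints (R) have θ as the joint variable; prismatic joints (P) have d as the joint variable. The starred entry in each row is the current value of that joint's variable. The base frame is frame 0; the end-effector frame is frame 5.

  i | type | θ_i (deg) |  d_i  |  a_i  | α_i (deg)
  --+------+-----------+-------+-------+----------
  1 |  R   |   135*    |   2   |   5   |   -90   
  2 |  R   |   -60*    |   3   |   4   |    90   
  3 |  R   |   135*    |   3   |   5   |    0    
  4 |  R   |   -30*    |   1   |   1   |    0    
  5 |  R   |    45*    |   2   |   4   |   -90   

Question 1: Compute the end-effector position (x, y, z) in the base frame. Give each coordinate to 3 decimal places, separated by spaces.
after link 1: o_1 = (-3.5355, 3.5355, 2.0000)
after link 2: o_2 = (-7.0711, 2.8284, 5.4641)
after link 3: o_3 = (-6.4840, -2.7587, 3.9022)
after link 4: o_4 = (-6.4631, -4.1456, 4.1781)
after link 5: o_5 = (-5.4278, -8.0093, 2.1781)

-5.428 -8.009 2.178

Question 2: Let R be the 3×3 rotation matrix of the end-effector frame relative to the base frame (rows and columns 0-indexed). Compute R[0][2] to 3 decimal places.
End-effector z-axis (col 2 of R) = (0.7891,0.4356,-0.4330)
R[0][2] = 0.7891

0.789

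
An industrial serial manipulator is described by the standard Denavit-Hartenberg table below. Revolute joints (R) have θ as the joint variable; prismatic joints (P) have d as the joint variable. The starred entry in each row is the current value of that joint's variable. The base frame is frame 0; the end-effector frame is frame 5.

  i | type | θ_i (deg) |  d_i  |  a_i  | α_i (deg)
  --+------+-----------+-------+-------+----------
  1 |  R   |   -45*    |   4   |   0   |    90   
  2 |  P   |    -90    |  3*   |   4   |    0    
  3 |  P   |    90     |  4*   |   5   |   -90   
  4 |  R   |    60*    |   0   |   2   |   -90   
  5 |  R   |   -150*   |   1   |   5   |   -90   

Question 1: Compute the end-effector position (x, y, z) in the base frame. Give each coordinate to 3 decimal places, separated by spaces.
after link 1: o_1 = (0.0000, 0.0000, 4.0000)
after link 2: o_2 = (-2.1213, -2.1213, 0.0000)
after link 3: o_3 = (-1.4142, -8.4853, 0.0000)
after link 4: o_4 = (0.5176, -7.9676, 0.0000)
after link 5: o_5 = (-3.9238, -8.1224, 2.5000)

-3.924 -8.122 2.500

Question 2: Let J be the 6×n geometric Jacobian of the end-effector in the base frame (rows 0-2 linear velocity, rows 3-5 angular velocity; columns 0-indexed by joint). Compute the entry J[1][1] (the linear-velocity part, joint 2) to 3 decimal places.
-0.707

prismatic axis z_1 = (-0.7071,-0.7071,0.0000)
J_v[:, 1] = z_1; J_ω[:, 1] = (0,0,0)
entry J[1][1] = -0.7071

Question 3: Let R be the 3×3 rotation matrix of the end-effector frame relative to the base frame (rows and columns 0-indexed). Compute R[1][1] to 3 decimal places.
-0.966

End-effector y-axis (col 1 of R) = (0.2588,-0.9659,-0.0000)
R[1][1] = -0.9659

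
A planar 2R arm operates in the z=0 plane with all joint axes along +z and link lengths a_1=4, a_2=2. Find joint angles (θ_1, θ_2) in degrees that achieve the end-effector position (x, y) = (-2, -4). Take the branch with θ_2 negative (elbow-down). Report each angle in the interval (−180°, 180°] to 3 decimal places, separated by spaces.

-90.000 -90.000

cos θ_2 = (20.0000−4²−2²)/(2·4·2) = 0.0000; θ_2 = -90.0000° (elbow-down)
β = atan2(-4.0000,-2.0000) = -116.5651°; ψ = atan2(-2.0000,4.0000) = -26.5651°
θ_1 = β − ψ = -90.0000°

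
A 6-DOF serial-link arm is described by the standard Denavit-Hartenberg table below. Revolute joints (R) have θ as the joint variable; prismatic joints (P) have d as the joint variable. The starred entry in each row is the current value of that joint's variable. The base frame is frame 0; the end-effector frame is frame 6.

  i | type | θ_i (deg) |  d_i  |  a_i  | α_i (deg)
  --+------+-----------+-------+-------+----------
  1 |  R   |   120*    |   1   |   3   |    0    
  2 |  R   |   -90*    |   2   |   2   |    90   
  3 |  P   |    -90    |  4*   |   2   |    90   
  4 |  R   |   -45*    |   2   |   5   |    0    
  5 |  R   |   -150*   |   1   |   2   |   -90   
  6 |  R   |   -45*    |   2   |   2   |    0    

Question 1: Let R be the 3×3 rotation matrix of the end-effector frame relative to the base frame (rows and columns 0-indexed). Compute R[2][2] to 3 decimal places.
End-effector z-axis (col 2 of R) = (-0.4830,0.8365,0.2588)
R[2][2] = 0.2588

0.259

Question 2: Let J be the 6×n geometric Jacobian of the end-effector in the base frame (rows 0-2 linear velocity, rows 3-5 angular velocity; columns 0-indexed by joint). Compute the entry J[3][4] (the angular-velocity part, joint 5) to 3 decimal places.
axis z_4 = (-0.8660,-0.5000,-0.0000); lever o_n−o_4 = (-2.6149,-0.2993,3.8155)
cross product → J_v[:, 4] = (-1.9078,3.3043,-1.0482)
J_ω[:, 4] = z_4
entry J[3][4] = -0.8660

-0.866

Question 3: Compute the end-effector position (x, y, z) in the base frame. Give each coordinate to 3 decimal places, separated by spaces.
-3.883 1.896 1.280

after link 1: o_1 = (-1.5000, 2.5981, 1.0000)
after link 2: o_2 = (0.2321, 3.5981, 3.0000)
after link 3: o_3 = (2.2321, 0.1340, 1.0000)
after link 4: o_4 = (-1.2678, 2.1958, -2.5355)
after link 5: o_5 = (-1.8750, 1.2475, -0.6037)
after link 6: o_6 = (-3.8826, 1.8965, 1.2800)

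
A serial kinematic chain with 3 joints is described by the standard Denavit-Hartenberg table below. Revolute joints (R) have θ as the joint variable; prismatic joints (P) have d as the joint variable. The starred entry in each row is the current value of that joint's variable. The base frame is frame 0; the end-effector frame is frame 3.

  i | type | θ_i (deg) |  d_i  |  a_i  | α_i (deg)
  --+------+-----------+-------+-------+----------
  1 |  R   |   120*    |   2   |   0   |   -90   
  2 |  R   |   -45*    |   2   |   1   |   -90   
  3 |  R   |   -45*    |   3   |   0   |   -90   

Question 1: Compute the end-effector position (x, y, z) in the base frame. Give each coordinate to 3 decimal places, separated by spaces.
-3.146 1.449 0.586

after link 1: o_1 = (0.0000, 0.0000, 2.0000)
after link 2: o_2 = (-2.0856, -0.3876, 2.7071)
after link 3: o_3 = (-3.1463, 1.4495, 0.5858)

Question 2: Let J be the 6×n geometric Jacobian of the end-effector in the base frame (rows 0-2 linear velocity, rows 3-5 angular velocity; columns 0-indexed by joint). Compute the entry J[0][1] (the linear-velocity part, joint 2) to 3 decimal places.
0.707

axis z_1 = (-0.8660,-0.5000,0.0000); lever o_n−o_1 = (-3.1463,1.4495,-1.4142)
cross product → J_v[:, 1] = (0.7071,-1.2247,-2.8284)
J_ω[:, 1] = z_1
entry J[0][1] = 0.7071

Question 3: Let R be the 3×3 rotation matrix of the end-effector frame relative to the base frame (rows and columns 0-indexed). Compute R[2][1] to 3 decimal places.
End-effector y-axis (col 1 of R) = (0.3536,-0.6124,0.7071)
R[2][1] = 0.7071

0.707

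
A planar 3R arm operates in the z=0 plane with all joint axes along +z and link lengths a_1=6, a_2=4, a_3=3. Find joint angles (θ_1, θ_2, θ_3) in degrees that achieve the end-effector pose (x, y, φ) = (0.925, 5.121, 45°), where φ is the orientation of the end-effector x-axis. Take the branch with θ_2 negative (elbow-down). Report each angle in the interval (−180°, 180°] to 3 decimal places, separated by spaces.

wrist centre = target − a_3·(cos φ, sin φ) = (-1.1963, 2.9997)
cos θ_2 = (10.4293−6²−4²)/(2·6·4) = -0.8661; θ_2 = -150.0036° (elbow-down)
β = atan2(2.9997,-1.1963) = 111.7429°; ψ = atan2(-1.9998,2.5358) = -38.2603°
θ_1 = β − ψ = 150.0032°
θ_3 = φ − θ_1 − θ_2 = 45.0004° (wrapped to (-180°,180°])

150.003 -150.004 45.000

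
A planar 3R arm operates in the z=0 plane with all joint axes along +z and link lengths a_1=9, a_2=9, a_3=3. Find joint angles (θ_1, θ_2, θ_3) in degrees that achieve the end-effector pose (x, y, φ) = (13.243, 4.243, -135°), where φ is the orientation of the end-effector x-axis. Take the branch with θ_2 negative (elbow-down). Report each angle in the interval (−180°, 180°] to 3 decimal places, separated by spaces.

wrist centre = target − a_3·(cos φ, sin φ) = (15.3643, 6.3643)
cos θ_2 = (276.5669−9²−9²)/(2·9·9) = 0.7072; θ_2 = -44.9922° (elbow-down)
β = atan2(6.3643,15.3643) = 22.5007°; ψ = atan2(-6.3631,15.3648) = -22.4961°
θ_1 = β − ψ = 44.9968°
θ_3 = φ − θ_1 − θ_2 = -135.0046° (wrapped to (-180°,180°])

44.997 -44.992 -135.005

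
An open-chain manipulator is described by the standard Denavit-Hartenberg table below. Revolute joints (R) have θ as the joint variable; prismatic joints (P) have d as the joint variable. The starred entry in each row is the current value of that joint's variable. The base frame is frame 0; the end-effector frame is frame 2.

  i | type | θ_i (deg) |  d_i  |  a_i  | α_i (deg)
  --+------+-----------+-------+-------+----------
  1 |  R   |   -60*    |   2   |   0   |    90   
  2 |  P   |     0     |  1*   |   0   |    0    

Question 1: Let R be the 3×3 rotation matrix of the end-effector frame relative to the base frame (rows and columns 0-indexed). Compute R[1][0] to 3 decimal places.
-0.866

End-effector x-axis (col 0 of R) = (0.5000,-0.8660,0.0000)
R[1][0] = -0.8660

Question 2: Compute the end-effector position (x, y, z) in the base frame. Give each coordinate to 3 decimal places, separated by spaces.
-0.866 -0.500 2.000

after link 1: o_1 = (0.0000, 0.0000, 2.0000)
after link 2: o_2 = (-0.8660, -0.5000, 2.0000)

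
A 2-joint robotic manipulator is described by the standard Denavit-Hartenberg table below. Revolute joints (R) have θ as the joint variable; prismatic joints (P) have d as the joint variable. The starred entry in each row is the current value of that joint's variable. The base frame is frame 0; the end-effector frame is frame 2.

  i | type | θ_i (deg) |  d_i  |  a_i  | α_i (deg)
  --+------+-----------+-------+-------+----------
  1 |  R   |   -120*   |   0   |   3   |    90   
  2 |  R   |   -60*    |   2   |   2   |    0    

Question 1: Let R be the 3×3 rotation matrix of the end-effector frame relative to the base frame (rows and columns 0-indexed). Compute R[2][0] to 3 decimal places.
End-effector x-axis (col 0 of R) = (-0.2500,-0.4330,-0.8660)
R[2][0] = -0.8660

-0.866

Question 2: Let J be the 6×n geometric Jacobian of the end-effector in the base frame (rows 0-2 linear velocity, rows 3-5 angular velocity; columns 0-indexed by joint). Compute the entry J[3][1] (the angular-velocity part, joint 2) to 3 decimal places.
-0.866

axis z_1 = (-0.8660,0.5000,0.0000); lever o_n−o_1 = (-2.2321,0.1340,-1.7321)
cross product → J_v[:, 1] = (-0.8660,-1.5000,1.0000)
J_ω[:, 1] = z_1
entry J[3][1] = -0.8660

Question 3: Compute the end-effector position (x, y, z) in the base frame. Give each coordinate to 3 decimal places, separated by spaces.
-3.732 -2.464 -1.732

after link 1: o_1 = (-1.5000, -2.5981, 0.0000)
after link 2: o_2 = (-3.7321, -2.4641, -1.7321)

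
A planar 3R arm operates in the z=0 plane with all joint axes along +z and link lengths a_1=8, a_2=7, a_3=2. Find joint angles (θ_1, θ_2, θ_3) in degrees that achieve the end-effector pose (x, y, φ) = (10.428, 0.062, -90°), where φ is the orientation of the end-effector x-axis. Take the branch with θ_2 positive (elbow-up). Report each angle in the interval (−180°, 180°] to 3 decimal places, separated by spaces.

wrist centre = target − a_3·(cos φ, sin φ) = (10.4280, 2.0620)
cos θ_2 = (112.9950−8²−7²)/(2·8·7) = -0.0000; θ_2 = 90.0025° (elbow-up)
β = atan2(2.0620,10.4280) = 11.1852°; ψ = atan2(7.0000,7.9997) = 41.1870°
θ_1 = β − ψ = -30.0018°
θ_3 = φ − θ_1 − θ_2 = -150.0007° (wrapped to (-180°,180°])

-30.002 90.003 -150.001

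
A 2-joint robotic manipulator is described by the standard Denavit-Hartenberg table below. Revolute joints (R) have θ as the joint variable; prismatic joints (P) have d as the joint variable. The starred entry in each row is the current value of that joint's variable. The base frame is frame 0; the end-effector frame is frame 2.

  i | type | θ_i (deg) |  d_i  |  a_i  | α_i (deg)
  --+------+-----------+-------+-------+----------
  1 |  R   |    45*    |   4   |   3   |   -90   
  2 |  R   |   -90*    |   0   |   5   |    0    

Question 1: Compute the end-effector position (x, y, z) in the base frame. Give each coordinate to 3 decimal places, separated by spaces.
after link 1: o_1 = (2.1213, 2.1213, 4.0000)
after link 2: o_2 = (2.1213, 2.1213, 9.0000)

2.121 2.121 9.000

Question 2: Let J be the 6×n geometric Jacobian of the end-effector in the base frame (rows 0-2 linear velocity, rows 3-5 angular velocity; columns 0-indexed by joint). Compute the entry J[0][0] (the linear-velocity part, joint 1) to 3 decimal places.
axis z_0 = ẑ; lever o_n−o_0 = (2.1213,2.1213,9.0000)
cross product → J_v[:, 0] = (-2.1213,2.1213,0.0000)
J_ω[:, 0] = z_0
entry J[0][0] = -2.1213

-2.121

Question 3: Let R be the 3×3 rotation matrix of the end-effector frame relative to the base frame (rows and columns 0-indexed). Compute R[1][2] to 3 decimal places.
End-effector z-axis (col 2 of R) = (-0.7071,0.7071,0.0000)
R[1][2] = 0.7071

0.707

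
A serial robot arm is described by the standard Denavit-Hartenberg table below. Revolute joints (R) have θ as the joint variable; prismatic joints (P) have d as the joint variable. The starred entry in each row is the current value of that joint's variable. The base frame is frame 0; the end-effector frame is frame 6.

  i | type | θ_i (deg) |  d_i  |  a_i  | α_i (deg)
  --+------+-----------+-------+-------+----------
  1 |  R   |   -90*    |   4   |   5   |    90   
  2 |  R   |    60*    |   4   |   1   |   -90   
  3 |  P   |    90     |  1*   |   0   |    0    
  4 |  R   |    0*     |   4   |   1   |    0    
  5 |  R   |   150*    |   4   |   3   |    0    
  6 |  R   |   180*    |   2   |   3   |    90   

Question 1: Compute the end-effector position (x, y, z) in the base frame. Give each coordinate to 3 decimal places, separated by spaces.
after link 1: o_1 = (0.0000, -5.0000, 4.0000)
after link 2: o_2 = (-4.0000, -5.5000, 4.8660)
after link 3: o_3 = (-4.0000, -4.6340, 5.3660)
after link 4: o_4 = (-3.0000, -1.1699, 7.3660)
after link 5: o_5 = (-5.5981, 3.0442, 8.0670)
after link 6: o_6 = (-3.0000, 4.0263, 10.3660)

-3.000 4.026 10.366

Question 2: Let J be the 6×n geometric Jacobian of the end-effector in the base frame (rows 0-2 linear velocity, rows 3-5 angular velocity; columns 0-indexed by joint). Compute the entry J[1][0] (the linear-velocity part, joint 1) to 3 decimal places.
-3.000

axis z_0 = ẑ; lever o_n−o_0 = (-3.0000,4.0263,10.3660)
cross product → J_v[:, 0] = (-4.0263,-3.0000,0.0000)
J_ω[:, 0] = z_0
entry J[1][0] = -3.0000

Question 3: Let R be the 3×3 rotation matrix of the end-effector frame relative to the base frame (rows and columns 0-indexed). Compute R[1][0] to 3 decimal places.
End-effector x-axis (col 0 of R) = (0.8660,-0.2500,0.4330)
R[1][0] = -0.2500

-0.250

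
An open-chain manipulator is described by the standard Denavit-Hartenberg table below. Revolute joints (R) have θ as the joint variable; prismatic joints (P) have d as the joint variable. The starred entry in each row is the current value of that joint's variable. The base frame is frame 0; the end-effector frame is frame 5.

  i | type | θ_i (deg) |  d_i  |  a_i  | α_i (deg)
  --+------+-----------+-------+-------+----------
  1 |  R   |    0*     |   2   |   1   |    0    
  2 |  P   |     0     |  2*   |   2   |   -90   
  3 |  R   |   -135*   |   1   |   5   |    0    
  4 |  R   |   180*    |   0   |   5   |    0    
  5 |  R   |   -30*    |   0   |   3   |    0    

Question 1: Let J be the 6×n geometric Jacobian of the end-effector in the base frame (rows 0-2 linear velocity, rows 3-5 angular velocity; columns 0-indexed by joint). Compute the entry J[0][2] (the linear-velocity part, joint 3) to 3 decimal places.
-0.776

axis z_2 = (0.0000,1.0000,0.0000); lever o_n−o_2 = (2.8978,1.0000,-0.7765)
cross product → J_v[:, 2] = (-0.7765,0.0000,-2.8978)
J_ω[:, 2] = z_2
entry J[0][2] = -0.7765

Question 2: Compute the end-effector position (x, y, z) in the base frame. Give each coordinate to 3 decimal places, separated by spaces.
5.898 1.000 3.224

after link 1: o_1 = (1.0000, 0.0000, 2.0000)
after link 2: o_2 = (3.0000, 0.0000, 4.0000)
after link 3: o_3 = (-0.5355, 1.0000, 7.5355)
after link 4: o_4 = (3.0000, 1.0000, 4.0000)
after link 5: o_5 = (5.8978, 1.0000, 3.2235)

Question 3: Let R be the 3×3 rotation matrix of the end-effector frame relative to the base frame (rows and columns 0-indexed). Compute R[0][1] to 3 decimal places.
-0.259

End-effector y-axis (col 1 of R) = (-0.2588,0.0000,-0.9659)
R[0][1] = -0.2588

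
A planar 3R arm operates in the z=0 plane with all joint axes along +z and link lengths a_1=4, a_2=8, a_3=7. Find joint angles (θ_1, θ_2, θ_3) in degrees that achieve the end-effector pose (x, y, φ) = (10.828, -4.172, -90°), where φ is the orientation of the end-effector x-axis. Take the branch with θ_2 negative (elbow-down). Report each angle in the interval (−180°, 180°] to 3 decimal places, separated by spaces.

wrist centre = target − a_3·(cos φ, sin φ) = (10.8280, 2.8280)
cos θ_2 = (125.2432−4²−8²)/(2·4·8) = 0.7069; θ_2 = -45.0148° (elbow-down)
β = atan2(2.8280,10.8280) = 14.6372°; ψ = atan2(-5.6583,9.6554) = -30.3714°
θ_1 = β − ψ = 45.0087°
θ_3 = φ − θ_1 − θ_2 = -89.9939° (wrapped to (-180°,180°])

45.009 -45.015 -89.994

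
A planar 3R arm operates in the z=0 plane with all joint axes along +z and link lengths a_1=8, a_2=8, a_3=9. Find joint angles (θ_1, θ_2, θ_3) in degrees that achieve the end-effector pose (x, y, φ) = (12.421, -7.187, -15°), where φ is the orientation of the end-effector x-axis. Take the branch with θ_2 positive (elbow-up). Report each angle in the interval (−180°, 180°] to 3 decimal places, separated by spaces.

wrist centre = target − a_3·(cos φ, sin φ) = (3.7277, -4.8576)
cos θ_2 = (37.4921−8²−8²)/(2·8·8) = -0.7071; θ_2 = 134.9989° (elbow-up)
β = atan2(-4.8576,3.7277) = -52.4979°; ψ = atan2(5.6570,2.3433) = 67.4995°
θ_1 = β − ψ = -119.9974°
θ_3 = φ − θ_1 − θ_2 = -30.0015° (wrapped to (-180°,180°])

-119.997 134.999 -30.002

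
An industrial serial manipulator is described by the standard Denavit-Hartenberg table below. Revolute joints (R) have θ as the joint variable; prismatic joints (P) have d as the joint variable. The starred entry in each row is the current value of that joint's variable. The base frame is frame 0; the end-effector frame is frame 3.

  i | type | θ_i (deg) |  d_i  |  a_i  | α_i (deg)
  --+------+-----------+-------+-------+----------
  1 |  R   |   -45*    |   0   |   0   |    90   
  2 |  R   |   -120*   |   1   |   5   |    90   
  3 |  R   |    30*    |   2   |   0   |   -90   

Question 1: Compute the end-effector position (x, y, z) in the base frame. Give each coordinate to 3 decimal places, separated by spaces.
-3.700 2.285 -3.330

after link 1: o_1 = (0.0000, 0.0000, 0.0000)
after link 2: o_2 = (-2.4749, 1.0607, -4.3301)
after link 3: o_3 = (-3.6996, 2.2854, -3.3301)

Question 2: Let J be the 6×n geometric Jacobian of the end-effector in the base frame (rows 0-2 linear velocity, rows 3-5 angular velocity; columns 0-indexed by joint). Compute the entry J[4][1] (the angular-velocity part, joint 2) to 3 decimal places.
axis z_1 = (-0.7071,-0.7071,0.0000); lever o_n−o_1 = (-3.6996,2.2854,-3.3301)
cross product → J_v[:, 1] = (2.3548,-2.3548,-4.2321)
J_ω[:, 1] = z_1
entry J[4][1] = -0.7071

-0.707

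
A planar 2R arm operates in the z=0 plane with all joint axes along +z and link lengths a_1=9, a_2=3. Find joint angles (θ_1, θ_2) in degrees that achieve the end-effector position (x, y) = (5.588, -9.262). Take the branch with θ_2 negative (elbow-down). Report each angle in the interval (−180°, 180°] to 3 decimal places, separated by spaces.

cos θ_2 = (117.0104−9²−3²)/(2·9·3) = 0.5002; θ_2 = -59.9873° (elbow-down)
β = atan2(-9.2620,5.5880) = -58.8964°; ψ = atan2(-2.5977,10.5006) = -13.8954°
θ_1 = β − ψ = -45.0009°

-45.001 -59.987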